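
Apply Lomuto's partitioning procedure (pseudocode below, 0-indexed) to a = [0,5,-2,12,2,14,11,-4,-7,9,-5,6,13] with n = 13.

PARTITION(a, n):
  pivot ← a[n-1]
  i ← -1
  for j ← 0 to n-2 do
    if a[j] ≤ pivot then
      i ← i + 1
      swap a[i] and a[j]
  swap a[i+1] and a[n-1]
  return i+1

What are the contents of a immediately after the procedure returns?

pivot=13, i=-1
j=0: 0≤13, i=0, swap(0,0) ⇒ [0,5,-2,12,2,14,11,-4,-7,9,-5,6,13]
j=1: 5≤13, i=1, swap(1,1) ⇒ [0,5,-2,12,2,14,11,-4,-7,9,-5,6,13]
j=2: -2≤13, i=2, swap(2,2) ⇒ [0,5,-2,12,2,14,11,-4,-7,9,-5,6,13]
j=3: 12≤13, i=3, swap(3,3) ⇒ [0,5,-2,12,2,14,11,-4,-7,9,-5,6,13]
j=4: 2≤13, i=4, swap(4,4) ⇒ [0,5,-2,12,2,14,11,-4,-7,9,-5,6,13]
j=5: 14>13, skip
j=6: 11≤13, i=5, swap(5,6) ⇒ [0,5,-2,12,2,11,14,-4,-7,9,-5,6,13]
j=7: -4≤13, i=6, swap(6,7) ⇒ [0,5,-2,12,2,11,-4,14,-7,9,-5,6,13]
j=8: -7≤13, i=7, swap(7,8) ⇒ [0,5,-2,12,2,11,-4,-7,14,9,-5,6,13]
j=9: 9≤13, i=8, swap(8,9) ⇒ [0,5,-2,12,2,11,-4,-7,9,14,-5,6,13]
j=10: -5≤13, i=9, swap(9,10) ⇒ [0,5,-2,12,2,11,-4,-7,9,-5,14,6,13]
j=11: 6≤13, i=10, swap(10,11) ⇒ [0,5,-2,12,2,11,-4,-7,9,-5,6,14,13]
swap(11,12) ⇒ [0,5,-2,12,2,11,-4,-7,9,-5,6,13,14]; return 11

[0,5,-2,12,2,11,-4,-7,9,-5,6,13,14]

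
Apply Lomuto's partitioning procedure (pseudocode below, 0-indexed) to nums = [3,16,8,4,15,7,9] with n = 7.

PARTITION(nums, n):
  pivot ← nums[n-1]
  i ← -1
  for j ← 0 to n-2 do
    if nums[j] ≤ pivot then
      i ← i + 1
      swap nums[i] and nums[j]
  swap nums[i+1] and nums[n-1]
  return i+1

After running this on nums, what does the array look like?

pivot = nums[6] = 9; i = -1
j=0: nums[0]=3 ≤ 9 → i=0, swap nums[0],nums[0] (no change) → [3,16,8,4,15,7,9]
j=1: nums[1]=16 > 9 → no swap
j=2: nums[2]=8 ≤ 9 → i=1, swap nums[1],nums[2] → [3,8,16,4,15,7,9]
j=3: nums[3]=4 ≤ 9 → i=2, swap nums[2],nums[3] → [3,8,4,16,15,7,9]
j=4: nums[4]=15 > 9 → no swap
j=5: nums[5]=7 ≤ 9 → i=3, swap nums[3],nums[5] → [3,8,4,7,15,16,9]
final swap nums[4],nums[6] → [3,8,4,7,9,16,15]; return 4

[3,8,4,7,9,16,15]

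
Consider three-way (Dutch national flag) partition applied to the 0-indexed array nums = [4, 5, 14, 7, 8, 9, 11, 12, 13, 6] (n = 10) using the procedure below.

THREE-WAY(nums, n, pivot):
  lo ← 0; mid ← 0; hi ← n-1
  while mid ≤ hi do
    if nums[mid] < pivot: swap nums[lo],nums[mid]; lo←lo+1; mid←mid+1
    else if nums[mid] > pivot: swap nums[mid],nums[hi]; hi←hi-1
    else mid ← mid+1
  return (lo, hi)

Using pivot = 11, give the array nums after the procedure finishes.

[4, 5, 6, 7, 8, 9, 11, 13, 12, 14]

lo=0 mid=0 hi=9
4<11: swap(0,0), lo=1 mid=1 ⇒ [4, 5, 14, 7, 8, 9, 11, 12, 13, 6]
5<11: swap(1,1), lo=2 mid=2 ⇒ [4, 5, 14, 7, 8, 9, 11, 12, 13, 6]
14>11: swap(2,9), hi=8 ⇒ [4, 5, 6, 7, 8, 9, 11, 12, 13, 14]
6<11: swap(2,2), lo=3 mid=3 ⇒ [4, 5, 6, 7, 8, 9, 11, 12, 13, 14]
7<11: swap(3,3), lo=4 mid=4 ⇒ [4, 5, 6, 7, 8, 9, 11, 12, 13, 14]
8<11: swap(4,4), lo=5 mid=5 ⇒ [4, 5, 6, 7, 8, 9, 11, 12, 13, 14]
9<11: swap(5,5), lo=6 mid=6 ⇒ [4, 5, 6, 7, 8, 9, 11, 12, 13, 14]
11=11: mid=7
12>11: swap(7,8), hi=7 ⇒ [4, 5, 6, 7, 8, 9, 11, 13, 12, 14]
13>11: swap(7,7), hi=6 ⇒ [4, 5, 6, 7, 8, 9, 11, 13, 12, 14]
done. lo=6 hi=6; nums=[4, 5, 6, 7, 8, 9, 11, 13, 12, 14]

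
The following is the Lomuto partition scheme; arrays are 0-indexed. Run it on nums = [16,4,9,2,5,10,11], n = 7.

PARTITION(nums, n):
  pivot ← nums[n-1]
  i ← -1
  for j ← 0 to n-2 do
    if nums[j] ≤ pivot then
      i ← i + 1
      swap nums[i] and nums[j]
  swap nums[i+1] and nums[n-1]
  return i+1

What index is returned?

5

pivot = nums[6] = 11; i = -1
j=0: nums[0]=16 > 11 → no swap
j=1: nums[1]=4 ≤ 11 → i=0, swap nums[0],nums[1] → [4,16,9,2,5,10,11]
j=2: nums[2]=9 ≤ 11 → i=1, swap nums[1],nums[2] → [4,9,16,2,5,10,11]
j=3: nums[3]=2 ≤ 11 → i=2, swap nums[2],nums[3] → [4,9,2,16,5,10,11]
j=4: nums[4]=5 ≤ 11 → i=3, swap nums[3],nums[4] → [4,9,2,5,16,10,11]
j=5: nums[5]=10 ≤ 11 → i=4, swap nums[4],nums[5] → [4,9,2,5,10,16,11]
final swap nums[5],nums[6] → [4,9,2,5,10,11,16]; return 5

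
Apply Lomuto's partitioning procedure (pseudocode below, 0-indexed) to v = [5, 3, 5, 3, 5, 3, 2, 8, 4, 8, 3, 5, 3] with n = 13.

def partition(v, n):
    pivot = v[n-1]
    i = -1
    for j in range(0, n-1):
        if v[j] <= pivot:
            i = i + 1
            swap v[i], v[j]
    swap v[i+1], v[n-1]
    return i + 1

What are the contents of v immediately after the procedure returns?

pivot=3, i=-1
j=0: 5>3, skip
j=1: 3≤3, i=0, swap(0,1) ⇒ [3, 5, 5, 3, 5, 3, 2, 8, 4, 8, 3, 5, 3]
j=2: 5>3, skip
j=3: 3≤3, i=1, swap(1,3) ⇒ [3, 3, 5, 5, 5, 3, 2, 8, 4, 8, 3, 5, 3]
j=4: 5>3, skip
j=5: 3≤3, i=2, swap(2,5) ⇒ [3, 3, 3, 5, 5, 5, 2, 8, 4, 8, 3, 5, 3]
j=6: 2≤3, i=3, swap(3,6) ⇒ [3, 3, 3, 2, 5, 5, 5, 8, 4, 8, 3, 5, 3]
j=7: 8>3, skip
j=8: 4>3, skip
j=9: 8>3, skip
j=10: 3≤3, i=4, swap(4,10) ⇒ [3, 3, 3, 2, 3, 5, 5, 8, 4, 8, 5, 5, 3]
j=11: 5>3, skip
swap(5,12) ⇒ [3, 3, 3, 2, 3, 3, 5, 8, 4, 8, 5, 5, 5]; return 5

[3, 3, 3, 2, 3, 3, 5, 8, 4, 8, 5, 5, 5]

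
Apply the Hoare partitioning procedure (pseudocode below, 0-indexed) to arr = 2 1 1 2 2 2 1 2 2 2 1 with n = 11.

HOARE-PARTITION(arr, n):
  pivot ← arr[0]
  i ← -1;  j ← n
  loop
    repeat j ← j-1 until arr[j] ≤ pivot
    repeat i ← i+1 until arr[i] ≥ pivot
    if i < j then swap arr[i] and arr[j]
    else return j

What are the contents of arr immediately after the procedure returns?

pivot = arr[0] = 2; i = -1, j = 11
j→10 (arr[10]=1≤2), i→0 (arr[0]=2≥2); i<j, swap → 1 1 1 2 2 2 1 2 2 2 2
j→9 (arr[9]=2≤2), i→3 (arr[3]=2≥2); i<j, swap → 1 1 1 2 2 2 1 2 2 2 2
j→8 (arr[8]=2≤2), i→4 (arr[4]=2≥2); i<j, swap → 1 1 1 2 2 2 1 2 2 2 2
j→7 (arr[7]=2≤2), i→5 (arr[5]=2≥2); i<j, swap → 1 1 1 2 2 2 1 2 2 2 2
j→6, i→7; i≥j, return j=6. arr = 1 1 1 2 2 2 1 2 2 2 2

1 1 1 2 2 2 1 2 2 2 2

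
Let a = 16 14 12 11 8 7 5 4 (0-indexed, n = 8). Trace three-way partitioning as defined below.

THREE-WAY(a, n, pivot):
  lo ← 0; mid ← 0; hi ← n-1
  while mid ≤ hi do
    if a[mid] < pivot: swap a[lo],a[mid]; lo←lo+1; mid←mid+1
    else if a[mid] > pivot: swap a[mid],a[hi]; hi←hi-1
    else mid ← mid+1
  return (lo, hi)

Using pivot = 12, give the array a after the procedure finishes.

lo=0 mid=0 hi=7
16>12: swap(0,7), hi=6 ⇒ 4 14 12 11 8 7 5 16
4<12: swap(0,0), lo=1 mid=1 ⇒ 4 14 12 11 8 7 5 16
14>12: swap(1,6), hi=5 ⇒ 4 5 12 11 8 7 14 16
5<12: swap(1,1), lo=2 mid=2 ⇒ 4 5 12 11 8 7 14 16
12=12: mid=3
11<12: swap(2,3), lo=3 mid=4 ⇒ 4 5 11 12 8 7 14 16
8<12: swap(3,4), lo=4 mid=5 ⇒ 4 5 11 8 12 7 14 16
7<12: swap(4,5), lo=5 mid=6 ⇒ 4 5 11 8 7 12 14 16
done. lo=5 hi=5; a=4 5 11 8 7 12 14 16

4 5 11 8 7 12 14 16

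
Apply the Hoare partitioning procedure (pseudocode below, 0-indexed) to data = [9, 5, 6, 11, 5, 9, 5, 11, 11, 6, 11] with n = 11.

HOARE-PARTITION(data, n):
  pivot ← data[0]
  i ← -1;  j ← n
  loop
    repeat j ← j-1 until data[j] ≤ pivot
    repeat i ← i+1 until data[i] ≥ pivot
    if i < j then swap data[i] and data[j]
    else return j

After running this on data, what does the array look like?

pivot=9
j stops at 9 (6), i stops at 0 (9); swap ⇒ [6, 5, 6, 11, 5, 9, 5, 11, 11, 9, 11]
j stops at 6 (5), i stops at 3 (11); swap ⇒ [6, 5, 6, 5, 5, 9, 11, 11, 11, 9, 11]
j stops at 5, i stops at 5; i≥j ⇒ return 5. data=[6, 5, 6, 5, 5, 9, 11, 11, 11, 9, 11]

[6, 5, 6, 5, 5, 9, 11, 11, 11, 9, 11]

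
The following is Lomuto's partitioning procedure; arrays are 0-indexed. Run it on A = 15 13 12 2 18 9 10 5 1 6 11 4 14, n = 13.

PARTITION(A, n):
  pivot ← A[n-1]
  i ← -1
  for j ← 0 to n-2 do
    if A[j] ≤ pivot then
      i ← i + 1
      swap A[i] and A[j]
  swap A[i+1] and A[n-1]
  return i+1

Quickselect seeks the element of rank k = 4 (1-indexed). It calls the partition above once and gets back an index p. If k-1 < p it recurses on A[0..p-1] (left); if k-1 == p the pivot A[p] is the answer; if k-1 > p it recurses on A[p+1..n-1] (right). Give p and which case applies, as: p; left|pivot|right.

10; left

pivot = A[12] = 14; i = -1
j=0: A[0]=15 > 14 → no swap
j=1: A[1]=13 ≤ 14 → i=0, swap A[0],A[1] → 13 15 12 2 18 9 10 5 1 6 11 4 14
j=2: A[2]=12 ≤ 14 → i=1, swap A[1],A[2] → 13 12 15 2 18 9 10 5 1 6 11 4 14
j=3: A[3]=2 ≤ 14 → i=2, swap A[2],A[3] → 13 12 2 15 18 9 10 5 1 6 11 4 14
j=4: A[4]=18 > 14 → no swap
j=5: A[5]=9 ≤ 14 → i=3, swap A[3],A[5] → 13 12 2 9 18 15 10 5 1 6 11 4 14
j=6: A[6]=10 ≤ 14 → i=4, swap A[4],A[6] → 13 12 2 9 10 15 18 5 1 6 11 4 14
j=7: A[7]=5 ≤ 14 → i=5, swap A[5],A[7] → 13 12 2 9 10 5 18 15 1 6 11 4 14
j=8: A[8]=1 ≤ 14 → i=6, swap A[6],A[8] → 13 12 2 9 10 5 1 15 18 6 11 4 14
j=9: A[9]=6 ≤ 14 → i=7, swap A[7],A[9] → 13 12 2 9 10 5 1 6 18 15 11 4 14
j=10: A[10]=11 ≤ 14 → i=8, swap A[8],A[10] → 13 12 2 9 10 5 1 6 11 15 18 4 14
j=11: A[11]=4 ≤ 14 → i=9, swap A[9],A[11] → 13 12 2 9 10 5 1 6 11 4 18 15 14
final swap A[10],A[12] → 13 12 2 9 10 5 1 6 11 4 14 15 18; return 10
p = 10; k-1 = 3 < 10 ⇒ left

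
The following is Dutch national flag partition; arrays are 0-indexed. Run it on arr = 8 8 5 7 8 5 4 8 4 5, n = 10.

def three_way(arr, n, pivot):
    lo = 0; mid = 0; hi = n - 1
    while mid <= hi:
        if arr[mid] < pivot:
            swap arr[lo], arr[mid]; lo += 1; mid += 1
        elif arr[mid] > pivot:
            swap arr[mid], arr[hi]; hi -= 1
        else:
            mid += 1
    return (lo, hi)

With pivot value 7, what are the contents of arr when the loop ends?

5 4 5 4 5 7 8 8 8 8

pivot = 7; lo=0, mid=0, hi=9
arr[mid]=8>7: swap arr[0],arr[9]; hi=8 → 5 8 5 7 8 5 4 8 4 8
arr[mid]=5<7: swap arr[0],arr[0]; lo=1,mid=1 → 5 8 5 7 8 5 4 8 4 8
arr[mid]=8>7: swap arr[1],arr[8]; hi=7 → 5 4 5 7 8 5 4 8 8 8
arr[mid]=4<7: swap arr[1],arr[1]; lo=2,mid=2 → 5 4 5 7 8 5 4 8 8 8
arr[mid]=5<7: swap arr[2],arr[2]; lo=3,mid=3 → 5 4 5 7 8 5 4 8 8 8
arr[mid]=7=7: mid=4
arr[mid]=8>7: swap arr[4],arr[7]; hi=6 → 5 4 5 7 8 5 4 8 8 8
arr[mid]=8>7: swap arr[4],arr[6]; hi=5 → 5 4 5 7 4 5 8 8 8 8
arr[mid]=4<7: swap arr[3],arr[4]; lo=4,mid=5 → 5 4 5 4 7 5 8 8 8 8
arr[mid]=5<7: swap arr[4],arr[5]; lo=5,mid=6 → 5 4 5 4 5 7 8 8 8 8
end: lo=5, hi=5; arr = 5 4 5 4 5 7 8 8 8 8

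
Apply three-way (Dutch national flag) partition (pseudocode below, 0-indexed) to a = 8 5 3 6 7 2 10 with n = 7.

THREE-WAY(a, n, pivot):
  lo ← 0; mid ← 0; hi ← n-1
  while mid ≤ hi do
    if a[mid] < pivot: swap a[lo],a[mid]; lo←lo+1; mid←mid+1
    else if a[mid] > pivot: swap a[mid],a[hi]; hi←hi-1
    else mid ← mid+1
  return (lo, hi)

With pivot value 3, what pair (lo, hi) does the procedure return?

(1, 1)

lo=0 mid=0 hi=6
8>3: swap(0,6), hi=5 ⇒ 10 5 3 6 7 2 8
10>3: swap(0,5), hi=4 ⇒ 2 5 3 6 7 10 8
2<3: swap(0,0), lo=1 mid=1 ⇒ 2 5 3 6 7 10 8
5>3: swap(1,4), hi=3 ⇒ 2 7 3 6 5 10 8
7>3: swap(1,3), hi=2 ⇒ 2 6 3 7 5 10 8
6>3: swap(1,2), hi=1 ⇒ 2 3 6 7 5 10 8
3=3: mid=2
done. lo=1 hi=1; a=2 3 6 7 5 10 8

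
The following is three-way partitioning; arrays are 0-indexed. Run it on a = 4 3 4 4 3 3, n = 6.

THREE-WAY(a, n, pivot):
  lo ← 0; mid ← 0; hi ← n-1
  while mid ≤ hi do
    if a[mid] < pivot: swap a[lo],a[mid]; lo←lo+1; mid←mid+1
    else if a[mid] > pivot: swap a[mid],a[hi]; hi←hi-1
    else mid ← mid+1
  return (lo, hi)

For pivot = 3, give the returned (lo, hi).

(0, 2)

pivot = 3; lo=0, mid=0, hi=5
a[mid]=4>3: swap a[0],a[5]; hi=4 → 3 3 4 4 3 4
a[mid]=3=3: mid=1
a[mid]=3=3: mid=2
a[mid]=4>3: swap a[2],a[4]; hi=3 → 3 3 3 4 4 4
a[mid]=3=3: mid=3
a[mid]=4>3: swap a[3],a[3]; hi=2 → 3 3 3 4 4 4
end: lo=0, hi=2; a = 3 3 3 4 4 4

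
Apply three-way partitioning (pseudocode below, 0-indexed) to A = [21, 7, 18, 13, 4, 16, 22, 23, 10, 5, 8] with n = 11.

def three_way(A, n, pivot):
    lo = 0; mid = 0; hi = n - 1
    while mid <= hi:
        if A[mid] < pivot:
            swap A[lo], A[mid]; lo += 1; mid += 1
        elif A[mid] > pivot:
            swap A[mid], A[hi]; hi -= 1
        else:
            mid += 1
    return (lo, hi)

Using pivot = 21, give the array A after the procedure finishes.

[7, 18, 13, 4, 16, 8, 5, 10, 21, 23, 22]

pivot = 21; lo=0, mid=0, hi=10
A[mid]=21=21: mid=1
A[mid]=7<21: swap A[0],A[1]; lo=1,mid=2 → [7, 21, 18, 13, 4, 16, 22, 23, 10, 5, 8]
A[mid]=18<21: swap A[1],A[2]; lo=2,mid=3 → [7, 18, 21, 13, 4, 16, 22, 23, 10, 5, 8]
A[mid]=13<21: swap A[2],A[3]; lo=3,mid=4 → [7, 18, 13, 21, 4, 16, 22, 23, 10, 5, 8]
A[mid]=4<21: swap A[3],A[4]; lo=4,mid=5 → [7, 18, 13, 4, 21, 16, 22, 23, 10, 5, 8]
A[mid]=16<21: swap A[4],A[5]; lo=5,mid=6 → [7, 18, 13, 4, 16, 21, 22, 23, 10, 5, 8]
A[mid]=22>21: swap A[6],A[10]; hi=9 → [7, 18, 13, 4, 16, 21, 8, 23, 10, 5, 22]
A[mid]=8<21: swap A[5],A[6]; lo=6,mid=7 → [7, 18, 13, 4, 16, 8, 21, 23, 10, 5, 22]
A[mid]=23>21: swap A[7],A[9]; hi=8 → [7, 18, 13, 4, 16, 8, 21, 5, 10, 23, 22]
A[mid]=5<21: swap A[6],A[7]; lo=7,mid=8 → [7, 18, 13, 4, 16, 8, 5, 21, 10, 23, 22]
A[mid]=10<21: swap A[7],A[8]; lo=8,mid=9 → [7, 18, 13, 4, 16, 8, 5, 10, 21, 23, 22]
end: lo=8, hi=8; A = [7, 18, 13, 4, 16, 8, 5, 10, 21, 23, 22]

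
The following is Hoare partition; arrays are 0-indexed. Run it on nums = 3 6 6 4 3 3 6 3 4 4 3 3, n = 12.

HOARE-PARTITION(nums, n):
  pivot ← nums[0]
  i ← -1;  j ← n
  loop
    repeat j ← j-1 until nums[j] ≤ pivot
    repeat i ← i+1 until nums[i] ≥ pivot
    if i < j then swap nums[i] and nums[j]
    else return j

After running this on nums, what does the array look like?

3 3 3 3 3 4 6 6 4 4 6 3

pivot = nums[0] = 3; i = -1, j = 12
j→11 (nums[11]=3≤3), i→0 (nums[0]=3≥3); i<j, swap → 3 6 6 4 3 3 6 3 4 4 3 3
j→10 (nums[10]=3≤3), i→1 (nums[1]=6≥3); i<j, swap → 3 3 6 4 3 3 6 3 4 4 6 3
j→7 (nums[7]=3≤3), i→2 (nums[2]=6≥3); i<j, swap → 3 3 3 4 3 3 6 6 4 4 6 3
j→5 (nums[5]=3≤3), i→3 (nums[3]=4≥3); i<j, swap → 3 3 3 3 3 4 6 6 4 4 6 3
j→4, i→4; i≥j, return j=4. nums = 3 3 3 3 3 4 6 6 4 4 6 3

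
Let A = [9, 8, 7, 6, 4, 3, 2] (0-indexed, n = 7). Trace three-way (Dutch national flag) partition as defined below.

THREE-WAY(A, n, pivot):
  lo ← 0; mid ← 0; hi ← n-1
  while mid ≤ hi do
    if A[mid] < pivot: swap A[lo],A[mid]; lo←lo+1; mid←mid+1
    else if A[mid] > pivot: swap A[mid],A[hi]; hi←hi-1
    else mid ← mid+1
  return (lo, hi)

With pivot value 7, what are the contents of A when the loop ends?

pivot = 7; lo=0, mid=0, hi=6
A[mid]=9>7: swap A[0],A[6]; hi=5 → [2, 8, 7, 6, 4, 3, 9]
A[mid]=2<7: swap A[0],A[0]; lo=1,mid=1 → [2, 8, 7, 6, 4, 3, 9]
A[mid]=8>7: swap A[1],A[5]; hi=4 → [2, 3, 7, 6, 4, 8, 9]
A[mid]=3<7: swap A[1],A[1]; lo=2,mid=2 → [2, 3, 7, 6, 4, 8, 9]
A[mid]=7=7: mid=3
A[mid]=6<7: swap A[2],A[3]; lo=3,mid=4 → [2, 3, 6, 7, 4, 8, 9]
A[mid]=4<7: swap A[3],A[4]; lo=4,mid=5 → [2, 3, 6, 4, 7, 8, 9]
end: lo=4, hi=4; A = [2, 3, 6, 4, 7, 8, 9]

[2, 3, 6, 4, 7, 8, 9]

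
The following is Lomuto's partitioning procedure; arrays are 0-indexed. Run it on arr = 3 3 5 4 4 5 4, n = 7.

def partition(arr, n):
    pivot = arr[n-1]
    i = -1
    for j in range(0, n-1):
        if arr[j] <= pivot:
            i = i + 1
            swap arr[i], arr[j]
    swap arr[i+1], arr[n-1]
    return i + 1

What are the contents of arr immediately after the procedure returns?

pivot = arr[6] = 4; i = -1
j=0: arr[0]=3 ≤ 4 → i=0, swap arr[0],arr[0] (no change) → 3 3 5 4 4 5 4
j=1: arr[1]=3 ≤ 4 → i=1, swap arr[1],arr[1] (no change) → 3 3 5 4 4 5 4
j=2: arr[2]=5 > 4 → no swap
j=3: arr[3]=4 ≤ 4 → i=2, swap arr[2],arr[3] → 3 3 4 5 4 5 4
j=4: arr[4]=4 ≤ 4 → i=3, swap arr[3],arr[4] → 3 3 4 4 5 5 4
j=5: arr[5]=5 > 4 → no swap
final swap arr[4],arr[6] → 3 3 4 4 4 5 5; return 4

3 3 4 4 4 5 5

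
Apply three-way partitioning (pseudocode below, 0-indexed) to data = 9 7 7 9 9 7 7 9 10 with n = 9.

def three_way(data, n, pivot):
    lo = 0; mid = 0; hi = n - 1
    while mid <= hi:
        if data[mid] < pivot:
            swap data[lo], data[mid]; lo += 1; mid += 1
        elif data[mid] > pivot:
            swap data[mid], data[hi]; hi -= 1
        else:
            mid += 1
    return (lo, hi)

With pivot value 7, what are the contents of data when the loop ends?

7 7 7 7 9 9 9 10 9

lo=0 mid=0 hi=8
9>7: swap(0,8), hi=7 ⇒ 10 7 7 9 9 7 7 9 9
10>7: swap(0,7), hi=6 ⇒ 9 7 7 9 9 7 7 10 9
9>7: swap(0,6), hi=5 ⇒ 7 7 7 9 9 7 9 10 9
7=7: mid=1
7=7: mid=2
7=7: mid=3
9>7: swap(3,5), hi=4 ⇒ 7 7 7 7 9 9 9 10 9
7=7: mid=4
9>7: swap(4,4), hi=3 ⇒ 7 7 7 7 9 9 9 10 9
done. lo=0 hi=3; data=7 7 7 7 9 9 9 10 9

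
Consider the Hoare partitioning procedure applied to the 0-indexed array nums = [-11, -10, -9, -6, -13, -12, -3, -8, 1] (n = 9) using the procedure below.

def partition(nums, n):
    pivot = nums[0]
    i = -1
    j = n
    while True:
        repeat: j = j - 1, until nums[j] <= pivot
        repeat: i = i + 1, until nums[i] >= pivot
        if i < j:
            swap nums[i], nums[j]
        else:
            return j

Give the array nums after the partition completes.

[-12, -13, -9, -6, -10, -11, -3, -8, 1]

pivot=-11
j stops at 5 (-12), i stops at 0 (-11); swap ⇒ [-12, -10, -9, -6, -13, -11, -3, -8, 1]
j stops at 4 (-13), i stops at 1 (-10); swap ⇒ [-12, -13, -9, -6, -10, -11, -3, -8, 1]
j stops at 1, i stops at 2; i≥j ⇒ return 1. nums=[-12, -13, -9, -6, -10, -11, -3, -8, 1]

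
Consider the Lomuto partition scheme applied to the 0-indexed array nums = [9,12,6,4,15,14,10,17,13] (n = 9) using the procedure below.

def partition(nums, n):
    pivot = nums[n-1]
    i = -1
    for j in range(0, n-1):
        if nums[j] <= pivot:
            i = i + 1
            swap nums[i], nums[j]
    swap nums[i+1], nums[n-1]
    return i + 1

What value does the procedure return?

5

pivot=13, i=-1
j=0: 9≤13, i=0, swap(0,0) ⇒ [9,12,6,4,15,14,10,17,13]
j=1: 12≤13, i=1, swap(1,1) ⇒ [9,12,6,4,15,14,10,17,13]
j=2: 6≤13, i=2, swap(2,2) ⇒ [9,12,6,4,15,14,10,17,13]
j=3: 4≤13, i=3, swap(3,3) ⇒ [9,12,6,4,15,14,10,17,13]
j=4: 15>13, skip
j=5: 14>13, skip
j=6: 10≤13, i=4, swap(4,6) ⇒ [9,12,6,4,10,14,15,17,13]
j=7: 17>13, skip
swap(5,8) ⇒ [9,12,6,4,10,13,15,17,14]; return 5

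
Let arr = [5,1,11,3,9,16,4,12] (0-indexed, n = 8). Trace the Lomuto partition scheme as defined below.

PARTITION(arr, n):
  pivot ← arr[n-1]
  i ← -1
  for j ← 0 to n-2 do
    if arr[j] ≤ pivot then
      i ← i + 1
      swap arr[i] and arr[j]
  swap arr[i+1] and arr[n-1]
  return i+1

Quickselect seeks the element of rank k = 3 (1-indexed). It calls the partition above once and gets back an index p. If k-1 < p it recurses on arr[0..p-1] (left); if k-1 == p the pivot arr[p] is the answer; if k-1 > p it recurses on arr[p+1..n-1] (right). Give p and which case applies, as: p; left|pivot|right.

6; left

pivot=12, i=-1
j=0: 5≤12, i=0, swap(0,0) ⇒ [5,1,11,3,9,16,4,12]
j=1: 1≤12, i=1, swap(1,1) ⇒ [5,1,11,3,9,16,4,12]
j=2: 11≤12, i=2, swap(2,2) ⇒ [5,1,11,3,9,16,4,12]
j=3: 3≤12, i=3, swap(3,3) ⇒ [5,1,11,3,9,16,4,12]
j=4: 9≤12, i=4, swap(4,4) ⇒ [5,1,11,3,9,16,4,12]
j=5: 16>12, skip
j=6: 4≤12, i=5, swap(5,6) ⇒ [5,1,11,3,9,4,16,12]
swap(6,7) ⇒ [5,1,11,3,9,4,12,16]; return 6
p = 6; k-1 = 2 < 6 ⇒ left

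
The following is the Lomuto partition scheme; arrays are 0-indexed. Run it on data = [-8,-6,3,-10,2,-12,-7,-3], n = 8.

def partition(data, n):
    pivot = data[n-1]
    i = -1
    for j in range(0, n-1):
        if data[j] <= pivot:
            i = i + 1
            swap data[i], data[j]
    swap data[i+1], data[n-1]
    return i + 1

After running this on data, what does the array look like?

[-8,-6,-10,-12,-7,-3,2,3]

pivot=-3, i=-1
j=0: -8≤-3, i=0, swap(0,0) ⇒ [-8,-6,3,-10,2,-12,-7,-3]
j=1: -6≤-3, i=1, swap(1,1) ⇒ [-8,-6,3,-10,2,-12,-7,-3]
j=2: 3>-3, skip
j=3: -10≤-3, i=2, swap(2,3) ⇒ [-8,-6,-10,3,2,-12,-7,-3]
j=4: 2>-3, skip
j=5: -12≤-3, i=3, swap(3,5) ⇒ [-8,-6,-10,-12,2,3,-7,-3]
j=6: -7≤-3, i=4, swap(4,6) ⇒ [-8,-6,-10,-12,-7,3,2,-3]
swap(5,7) ⇒ [-8,-6,-10,-12,-7,-3,2,3]; return 5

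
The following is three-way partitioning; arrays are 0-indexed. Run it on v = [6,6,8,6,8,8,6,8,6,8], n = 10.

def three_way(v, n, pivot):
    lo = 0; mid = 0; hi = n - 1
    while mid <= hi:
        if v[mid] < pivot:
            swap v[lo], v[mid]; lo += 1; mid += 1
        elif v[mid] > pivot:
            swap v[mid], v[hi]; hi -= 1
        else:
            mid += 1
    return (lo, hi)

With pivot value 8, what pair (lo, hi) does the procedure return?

lo=0 mid=0 hi=9
6<8: swap(0,0), lo=1 mid=1 ⇒ [6,6,8,6,8,8,6,8,6,8]
6<8: swap(1,1), lo=2 mid=2 ⇒ [6,6,8,6,8,8,6,8,6,8]
8=8: mid=3
6<8: swap(2,3), lo=3 mid=4 ⇒ [6,6,6,8,8,8,6,8,6,8]
8=8: mid=5
8=8: mid=6
6<8: swap(3,6), lo=4 mid=7 ⇒ [6,6,6,6,8,8,8,8,6,8]
8=8: mid=8
6<8: swap(4,8), lo=5 mid=9 ⇒ [6,6,6,6,6,8,8,8,8,8]
8=8: mid=10
done. lo=5 hi=9; v=[6,6,6,6,6,8,8,8,8,8]

(5, 9)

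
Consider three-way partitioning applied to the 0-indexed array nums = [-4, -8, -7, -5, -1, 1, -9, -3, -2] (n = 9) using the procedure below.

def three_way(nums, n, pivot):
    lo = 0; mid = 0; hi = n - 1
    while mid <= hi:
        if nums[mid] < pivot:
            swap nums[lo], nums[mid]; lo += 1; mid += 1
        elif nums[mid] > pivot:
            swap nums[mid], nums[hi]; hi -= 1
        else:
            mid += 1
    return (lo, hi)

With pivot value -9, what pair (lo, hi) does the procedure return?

(0, 0)

lo=0 mid=0 hi=8
-4>-9: swap(0,8), hi=7 ⇒ [-2, -8, -7, -5, -1, 1, -9, -3, -4]
-2>-9: swap(0,7), hi=6 ⇒ [-3, -8, -7, -5, -1, 1, -9, -2, -4]
-3>-9: swap(0,6), hi=5 ⇒ [-9, -8, -7, -5, -1, 1, -3, -2, -4]
-9=-9: mid=1
-8>-9: swap(1,5), hi=4 ⇒ [-9, 1, -7, -5, -1, -8, -3, -2, -4]
1>-9: swap(1,4), hi=3 ⇒ [-9, -1, -7, -5, 1, -8, -3, -2, -4]
-1>-9: swap(1,3), hi=2 ⇒ [-9, -5, -7, -1, 1, -8, -3, -2, -4]
-5>-9: swap(1,2), hi=1 ⇒ [-9, -7, -5, -1, 1, -8, -3, -2, -4]
-7>-9: swap(1,1), hi=0 ⇒ [-9, -7, -5, -1, 1, -8, -3, -2, -4]
done. lo=0 hi=0; nums=[-9, -7, -5, -1, 1, -8, -3, -2, -4]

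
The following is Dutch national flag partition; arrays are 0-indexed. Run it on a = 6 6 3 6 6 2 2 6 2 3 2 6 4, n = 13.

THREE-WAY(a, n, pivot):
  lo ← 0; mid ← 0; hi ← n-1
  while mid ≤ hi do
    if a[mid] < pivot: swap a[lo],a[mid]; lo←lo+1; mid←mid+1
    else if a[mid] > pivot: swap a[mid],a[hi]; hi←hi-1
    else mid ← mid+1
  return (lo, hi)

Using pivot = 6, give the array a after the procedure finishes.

3 2 2 2 3 2 4 6 6 6 6 6 6

lo=0 mid=0 hi=12
6=6: mid=1
6=6: mid=2
3<6: swap(0,2), lo=1 mid=3 ⇒ 3 6 6 6 6 2 2 6 2 3 2 6 4
6=6: mid=4
6=6: mid=5
2<6: swap(1,5), lo=2 mid=6 ⇒ 3 2 6 6 6 6 2 6 2 3 2 6 4
2<6: swap(2,6), lo=3 mid=7 ⇒ 3 2 2 6 6 6 6 6 2 3 2 6 4
6=6: mid=8
2<6: swap(3,8), lo=4 mid=9 ⇒ 3 2 2 2 6 6 6 6 6 3 2 6 4
3<6: swap(4,9), lo=5 mid=10 ⇒ 3 2 2 2 3 6 6 6 6 6 2 6 4
2<6: swap(5,10), lo=6 mid=11 ⇒ 3 2 2 2 3 2 6 6 6 6 6 6 4
6=6: mid=12
4<6: swap(6,12), lo=7 mid=13 ⇒ 3 2 2 2 3 2 4 6 6 6 6 6 6
done. lo=7 hi=12; a=3 2 2 2 3 2 4 6 6 6 6 6 6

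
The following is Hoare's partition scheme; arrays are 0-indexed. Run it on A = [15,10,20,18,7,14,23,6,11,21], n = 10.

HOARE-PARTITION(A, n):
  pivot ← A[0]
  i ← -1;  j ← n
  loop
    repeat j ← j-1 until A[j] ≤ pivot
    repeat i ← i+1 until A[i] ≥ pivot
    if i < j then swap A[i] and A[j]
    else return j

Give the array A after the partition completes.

[11,10,6,14,7,18,23,20,15,21]

pivot=15
j stops at 8 (11), i stops at 0 (15); swap ⇒ [11,10,20,18,7,14,23,6,15,21]
j stops at 7 (6), i stops at 2 (20); swap ⇒ [11,10,6,18,7,14,23,20,15,21]
j stops at 5 (14), i stops at 3 (18); swap ⇒ [11,10,6,14,7,18,23,20,15,21]
j stops at 4, i stops at 5; i≥j ⇒ return 4. A=[11,10,6,14,7,18,23,20,15,21]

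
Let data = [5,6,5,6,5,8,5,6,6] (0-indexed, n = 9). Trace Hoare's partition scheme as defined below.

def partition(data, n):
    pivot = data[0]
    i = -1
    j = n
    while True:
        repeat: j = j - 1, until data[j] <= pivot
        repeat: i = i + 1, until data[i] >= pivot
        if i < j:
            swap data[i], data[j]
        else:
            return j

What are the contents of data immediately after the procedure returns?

[5,5,5,6,6,8,5,6,6]

pivot = data[0] = 5; i = -1, j = 9
j→6 (data[6]=5≤5), i→0 (data[0]=5≥5); i<j, swap → [5,6,5,6,5,8,5,6,6]
j→4 (data[4]=5≤5), i→1 (data[1]=6≥5); i<j, swap → [5,5,5,6,6,8,5,6,6]
j→2, i→2; i≥j, return j=2. data = [5,5,5,6,6,8,5,6,6]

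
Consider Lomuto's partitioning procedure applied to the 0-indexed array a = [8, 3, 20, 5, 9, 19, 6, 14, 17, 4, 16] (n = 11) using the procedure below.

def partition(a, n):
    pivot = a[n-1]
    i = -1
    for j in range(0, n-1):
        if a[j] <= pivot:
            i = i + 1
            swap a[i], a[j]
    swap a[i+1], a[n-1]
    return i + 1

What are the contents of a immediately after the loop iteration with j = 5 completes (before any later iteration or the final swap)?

pivot = a[10] = 16; i = -1
j=0: a[0]=8 ≤ 16 → i=0, swap a[0],a[0] (no change) → [8, 3, 20, 5, 9, 19, 6, 14, 17, 4, 16]
j=1: a[1]=3 ≤ 16 → i=1, swap a[1],a[1] (no change) → [8, 3, 20, 5, 9, 19, 6, 14, 17, 4, 16]
j=2: a[2]=20 > 16 → no swap
j=3: a[3]=5 ≤ 16 → i=2, swap a[2],a[3] → [8, 3, 5, 20, 9, 19, 6, 14, 17, 4, 16]
j=4: a[4]=9 ≤ 16 → i=3, swap a[3],a[4] → [8, 3, 5, 9, 20, 19, 6, 14, 17, 4, 16]
j=5: a[5]=19 > 16 → no swap
(after j=5) a = [8, 3, 5, 9, 20, 19, 6, 14, 17, 4, 16]

[8, 3, 5, 9, 20, 19, 6, 14, 17, 4, 16]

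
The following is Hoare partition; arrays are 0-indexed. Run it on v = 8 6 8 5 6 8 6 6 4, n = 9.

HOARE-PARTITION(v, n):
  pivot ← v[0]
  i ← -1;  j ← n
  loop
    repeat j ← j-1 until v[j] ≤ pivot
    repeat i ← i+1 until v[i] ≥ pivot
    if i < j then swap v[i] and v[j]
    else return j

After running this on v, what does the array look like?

4 6 6 5 6 6 8 8 8

pivot=8
j stops at 8 (4), i stops at 0 (8); swap ⇒ 4 6 8 5 6 8 6 6 8
j stops at 7 (6), i stops at 2 (8); swap ⇒ 4 6 6 5 6 8 6 8 8
j stops at 6 (6), i stops at 5 (8); swap ⇒ 4 6 6 5 6 6 8 8 8
j stops at 5, i stops at 6; i≥j ⇒ return 5. v=4 6 6 5 6 6 8 8 8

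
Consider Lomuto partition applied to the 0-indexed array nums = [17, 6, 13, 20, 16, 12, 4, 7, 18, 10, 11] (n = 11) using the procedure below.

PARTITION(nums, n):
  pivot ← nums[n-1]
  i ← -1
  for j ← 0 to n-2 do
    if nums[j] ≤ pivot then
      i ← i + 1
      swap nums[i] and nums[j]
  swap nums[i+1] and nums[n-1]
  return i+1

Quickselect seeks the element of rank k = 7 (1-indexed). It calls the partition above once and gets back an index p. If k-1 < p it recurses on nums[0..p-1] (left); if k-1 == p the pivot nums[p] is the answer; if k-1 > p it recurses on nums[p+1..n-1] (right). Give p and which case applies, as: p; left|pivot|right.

pivot=11, i=-1
j=0: 17>11, skip
j=1: 6≤11, i=0, swap(0,1) ⇒ [6, 17, 13, 20, 16, 12, 4, 7, 18, 10, 11]
j=2: 13>11, skip
j=3: 20>11, skip
j=4: 16>11, skip
j=5: 12>11, skip
j=6: 4≤11, i=1, swap(1,6) ⇒ [6, 4, 13, 20, 16, 12, 17, 7, 18, 10, 11]
j=7: 7≤11, i=2, swap(2,7) ⇒ [6, 4, 7, 20, 16, 12, 17, 13, 18, 10, 11]
j=8: 18>11, skip
j=9: 10≤11, i=3, swap(3,9) ⇒ [6, 4, 7, 10, 16, 12, 17, 13, 18, 20, 11]
swap(4,10) ⇒ [6, 4, 7, 10, 11, 12, 17, 13, 18, 20, 16]; return 4
p = 4; k-1 = 6 > 4 ⇒ right

4; right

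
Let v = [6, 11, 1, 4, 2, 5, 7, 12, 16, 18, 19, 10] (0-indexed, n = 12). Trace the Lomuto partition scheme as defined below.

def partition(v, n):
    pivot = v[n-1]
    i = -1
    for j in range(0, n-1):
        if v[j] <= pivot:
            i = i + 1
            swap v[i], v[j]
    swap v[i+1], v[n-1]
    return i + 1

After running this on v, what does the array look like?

pivot=10, i=-1
j=0: 6≤10, i=0, swap(0,0) ⇒ [6, 11, 1, 4, 2, 5, 7, 12, 16, 18, 19, 10]
j=1: 11>10, skip
j=2: 1≤10, i=1, swap(1,2) ⇒ [6, 1, 11, 4, 2, 5, 7, 12, 16, 18, 19, 10]
j=3: 4≤10, i=2, swap(2,3) ⇒ [6, 1, 4, 11, 2, 5, 7, 12, 16, 18, 19, 10]
j=4: 2≤10, i=3, swap(3,4) ⇒ [6, 1, 4, 2, 11, 5, 7, 12, 16, 18, 19, 10]
j=5: 5≤10, i=4, swap(4,5) ⇒ [6, 1, 4, 2, 5, 11, 7, 12, 16, 18, 19, 10]
j=6: 7≤10, i=5, swap(5,6) ⇒ [6, 1, 4, 2, 5, 7, 11, 12, 16, 18, 19, 10]
j=7: 12>10, skip
j=8: 16>10, skip
j=9: 18>10, skip
j=10: 19>10, skip
swap(6,11) ⇒ [6, 1, 4, 2, 5, 7, 10, 12, 16, 18, 19, 11]; return 6

[6, 1, 4, 2, 5, 7, 10, 12, 16, 18, 19, 11]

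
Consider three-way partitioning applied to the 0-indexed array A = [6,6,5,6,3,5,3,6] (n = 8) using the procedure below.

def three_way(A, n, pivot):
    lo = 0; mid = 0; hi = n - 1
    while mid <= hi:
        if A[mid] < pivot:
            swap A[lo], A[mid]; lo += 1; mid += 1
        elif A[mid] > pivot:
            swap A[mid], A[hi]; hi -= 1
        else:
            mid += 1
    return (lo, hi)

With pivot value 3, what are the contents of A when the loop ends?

lo=0 mid=0 hi=7
6>3: swap(0,7), hi=6 ⇒ [6,6,5,6,3,5,3,6]
6>3: swap(0,6), hi=5 ⇒ [3,6,5,6,3,5,6,6]
3=3: mid=1
6>3: swap(1,5), hi=4 ⇒ [3,5,5,6,3,6,6,6]
5>3: swap(1,4), hi=3 ⇒ [3,3,5,6,5,6,6,6]
3=3: mid=2
5>3: swap(2,3), hi=2 ⇒ [3,3,6,5,5,6,6,6]
6>3: swap(2,2), hi=1 ⇒ [3,3,6,5,5,6,6,6]
done. lo=0 hi=1; A=[3,3,6,5,5,6,6,6]

[3,3,6,5,5,6,6,6]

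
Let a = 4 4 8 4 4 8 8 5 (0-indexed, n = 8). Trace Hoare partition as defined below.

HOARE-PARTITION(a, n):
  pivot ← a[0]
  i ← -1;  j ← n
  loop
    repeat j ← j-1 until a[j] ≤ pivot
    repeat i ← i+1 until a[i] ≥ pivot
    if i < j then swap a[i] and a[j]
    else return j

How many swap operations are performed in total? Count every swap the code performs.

2

pivot = a[0] = 4; i = -1, j = 8
j→4 (a[4]=4≤4), i→0 (a[0]=4≥4); i<j, swap → 4 4 8 4 4 8 8 5
j→3 (a[3]=4≤4), i→1 (a[1]=4≥4); i<j, swap → 4 4 8 4 4 8 8 5
j→1, i→2; i≥j, return j=1. a = 4 4 8 4 4 8 8 5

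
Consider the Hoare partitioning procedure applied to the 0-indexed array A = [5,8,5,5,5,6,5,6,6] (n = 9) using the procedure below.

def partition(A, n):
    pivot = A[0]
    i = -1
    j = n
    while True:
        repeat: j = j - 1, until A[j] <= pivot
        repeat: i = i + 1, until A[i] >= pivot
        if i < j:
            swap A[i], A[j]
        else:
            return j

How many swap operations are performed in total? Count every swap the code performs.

3

pivot=5
j stops at 6 (5), i stops at 0 (5); swap ⇒ [5,8,5,5,5,6,5,6,6]
j stops at 4 (5), i stops at 1 (8); swap ⇒ [5,5,5,5,8,6,5,6,6]
j stops at 3 (5), i stops at 2 (5); swap ⇒ [5,5,5,5,8,6,5,6,6]
j stops at 2, i stops at 3; i≥j ⇒ return 2. A=[5,5,5,5,8,6,5,6,6]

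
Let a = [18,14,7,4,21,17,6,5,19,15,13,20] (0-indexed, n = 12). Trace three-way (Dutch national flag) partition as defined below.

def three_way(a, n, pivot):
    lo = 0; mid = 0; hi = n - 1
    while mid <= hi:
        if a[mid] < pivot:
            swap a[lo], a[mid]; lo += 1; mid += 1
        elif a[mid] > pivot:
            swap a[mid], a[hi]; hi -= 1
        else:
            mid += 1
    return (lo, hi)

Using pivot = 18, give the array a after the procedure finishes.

[14,7,4,13,17,6,5,15,18,19,20,21]

lo=0 mid=0 hi=11
18=18: mid=1
14<18: swap(0,1), lo=1 mid=2 ⇒ [14,18,7,4,21,17,6,5,19,15,13,20]
7<18: swap(1,2), lo=2 mid=3 ⇒ [14,7,18,4,21,17,6,5,19,15,13,20]
4<18: swap(2,3), lo=3 mid=4 ⇒ [14,7,4,18,21,17,6,5,19,15,13,20]
21>18: swap(4,11), hi=10 ⇒ [14,7,4,18,20,17,6,5,19,15,13,21]
20>18: swap(4,10), hi=9 ⇒ [14,7,4,18,13,17,6,5,19,15,20,21]
13<18: swap(3,4), lo=4 mid=5 ⇒ [14,7,4,13,18,17,6,5,19,15,20,21]
17<18: swap(4,5), lo=5 mid=6 ⇒ [14,7,4,13,17,18,6,5,19,15,20,21]
6<18: swap(5,6), lo=6 mid=7 ⇒ [14,7,4,13,17,6,18,5,19,15,20,21]
5<18: swap(6,7), lo=7 mid=8 ⇒ [14,7,4,13,17,6,5,18,19,15,20,21]
19>18: swap(8,9), hi=8 ⇒ [14,7,4,13,17,6,5,18,15,19,20,21]
15<18: swap(7,8), lo=8 mid=9 ⇒ [14,7,4,13,17,6,5,15,18,19,20,21]
done. lo=8 hi=8; a=[14,7,4,13,17,6,5,15,18,19,20,21]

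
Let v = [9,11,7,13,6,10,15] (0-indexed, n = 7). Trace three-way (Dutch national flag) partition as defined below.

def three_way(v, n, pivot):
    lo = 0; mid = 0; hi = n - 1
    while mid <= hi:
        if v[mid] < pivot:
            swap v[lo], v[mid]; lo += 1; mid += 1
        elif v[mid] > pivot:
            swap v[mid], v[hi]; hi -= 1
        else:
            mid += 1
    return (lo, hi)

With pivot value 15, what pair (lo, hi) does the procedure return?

(6, 6)

lo=0 mid=0 hi=6
9<15: swap(0,0), lo=1 mid=1 ⇒ [9,11,7,13,6,10,15]
11<15: swap(1,1), lo=2 mid=2 ⇒ [9,11,7,13,6,10,15]
7<15: swap(2,2), lo=3 mid=3 ⇒ [9,11,7,13,6,10,15]
13<15: swap(3,3), lo=4 mid=4 ⇒ [9,11,7,13,6,10,15]
6<15: swap(4,4), lo=5 mid=5 ⇒ [9,11,7,13,6,10,15]
10<15: swap(5,5), lo=6 mid=6 ⇒ [9,11,7,13,6,10,15]
15=15: mid=7
done. lo=6 hi=6; v=[9,11,7,13,6,10,15]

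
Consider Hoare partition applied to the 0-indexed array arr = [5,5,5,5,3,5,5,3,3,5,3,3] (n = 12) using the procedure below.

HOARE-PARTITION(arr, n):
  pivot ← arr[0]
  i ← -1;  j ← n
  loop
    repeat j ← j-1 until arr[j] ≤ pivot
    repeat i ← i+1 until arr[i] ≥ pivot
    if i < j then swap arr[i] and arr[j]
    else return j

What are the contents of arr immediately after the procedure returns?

[3,3,5,3,3,3,5,5,5,5,5,5]

pivot = arr[0] = 5; i = -1, j = 12
j→11 (arr[11]=3≤5), i→0 (arr[0]=5≥5); i<j, swap → [3,5,5,5,3,5,5,3,3,5,3,5]
j→10 (arr[10]=3≤5), i→1 (arr[1]=5≥5); i<j, swap → [3,3,5,5,3,5,5,3,3,5,5,5]
j→9 (arr[9]=5≤5), i→2 (arr[2]=5≥5); i<j, swap → [3,3,5,5,3,5,5,3,3,5,5,5]
j→8 (arr[8]=3≤5), i→3 (arr[3]=5≥5); i<j, swap → [3,3,5,3,3,5,5,3,5,5,5,5]
j→7 (arr[7]=3≤5), i→5 (arr[5]=5≥5); i<j, swap → [3,3,5,3,3,3,5,5,5,5,5,5]
j→6, i→6; i≥j, return j=6. arr = [3,3,5,3,3,3,5,5,5,5,5,5]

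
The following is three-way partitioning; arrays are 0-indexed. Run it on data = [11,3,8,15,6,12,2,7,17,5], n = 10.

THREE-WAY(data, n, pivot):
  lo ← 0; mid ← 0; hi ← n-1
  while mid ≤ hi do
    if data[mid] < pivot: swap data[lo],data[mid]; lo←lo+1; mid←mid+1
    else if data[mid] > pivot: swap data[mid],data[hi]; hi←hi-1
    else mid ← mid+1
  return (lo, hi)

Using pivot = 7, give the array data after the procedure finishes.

[5,3,2,6,7,12,15,17,8,11]

pivot = 7; lo=0, mid=0, hi=9
data[mid]=11>7: swap data[0],data[9]; hi=8 → [5,3,8,15,6,12,2,7,17,11]
data[mid]=5<7: swap data[0],data[0]; lo=1,mid=1 → [5,3,8,15,6,12,2,7,17,11]
data[mid]=3<7: swap data[1],data[1]; lo=2,mid=2 → [5,3,8,15,6,12,2,7,17,11]
data[mid]=8>7: swap data[2],data[8]; hi=7 → [5,3,17,15,6,12,2,7,8,11]
data[mid]=17>7: swap data[2],data[7]; hi=6 → [5,3,7,15,6,12,2,17,8,11]
data[mid]=7=7: mid=3
data[mid]=15>7: swap data[3],data[6]; hi=5 → [5,3,7,2,6,12,15,17,8,11]
data[mid]=2<7: swap data[2],data[3]; lo=3,mid=4 → [5,3,2,7,6,12,15,17,8,11]
data[mid]=6<7: swap data[3],data[4]; lo=4,mid=5 → [5,3,2,6,7,12,15,17,8,11]
data[mid]=12>7: swap data[5],data[5]; hi=4 → [5,3,2,6,7,12,15,17,8,11]
end: lo=4, hi=4; data = [5,3,2,6,7,12,15,17,8,11]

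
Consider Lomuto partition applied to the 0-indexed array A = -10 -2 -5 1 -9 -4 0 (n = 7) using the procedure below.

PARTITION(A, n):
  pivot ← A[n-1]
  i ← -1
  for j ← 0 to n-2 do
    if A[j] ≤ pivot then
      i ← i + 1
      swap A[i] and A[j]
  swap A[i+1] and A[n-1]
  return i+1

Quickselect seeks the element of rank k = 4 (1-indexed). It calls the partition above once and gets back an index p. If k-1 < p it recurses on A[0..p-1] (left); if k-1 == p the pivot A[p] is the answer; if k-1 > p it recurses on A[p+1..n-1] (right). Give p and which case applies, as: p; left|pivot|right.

pivot=0, i=-1
j=0: -10≤0, i=0, swap(0,0) ⇒ -10 -2 -5 1 -9 -4 0
j=1: -2≤0, i=1, swap(1,1) ⇒ -10 -2 -5 1 -9 -4 0
j=2: -5≤0, i=2, swap(2,2) ⇒ -10 -2 -5 1 -9 -4 0
j=3: 1>0, skip
j=4: -9≤0, i=3, swap(3,4) ⇒ -10 -2 -5 -9 1 -4 0
j=5: -4≤0, i=4, swap(4,5) ⇒ -10 -2 -5 -9 -4 1 0
swap(5,6) ⇒ -10 -2 -5 -9 -4 0 1; return 5
p = 5; k-1 = 3 < 5 ⇒ left

5; left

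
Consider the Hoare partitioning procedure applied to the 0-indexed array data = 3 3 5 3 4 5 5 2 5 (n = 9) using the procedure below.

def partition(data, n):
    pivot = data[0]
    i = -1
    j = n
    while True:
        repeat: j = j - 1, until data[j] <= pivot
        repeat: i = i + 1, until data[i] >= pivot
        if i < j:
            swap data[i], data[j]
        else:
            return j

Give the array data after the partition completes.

2 3 5 3 4 5 5 3 5

pivot = data[0] = 3; i = -1, j = 9
j→7 (data[7]=2≤3), i→0 (data[0]=3≥3); i<j, swap → 2 3 5 3 4 5 5 3 5
j→3 (data[3]=3≤3), i→1 (data[1]=3≥3); i<j, swap → 2 3 5 3 4 5 5 3 5
j→1, i→2; i≥j, return j=1. data = 2 3 5 3 4 5 5 3 5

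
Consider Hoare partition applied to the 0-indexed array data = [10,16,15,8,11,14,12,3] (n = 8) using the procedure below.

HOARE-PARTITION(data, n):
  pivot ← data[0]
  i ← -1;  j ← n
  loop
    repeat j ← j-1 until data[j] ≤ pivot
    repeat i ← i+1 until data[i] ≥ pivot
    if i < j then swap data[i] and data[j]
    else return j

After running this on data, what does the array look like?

[3,8,15,16,11,14,12,10]

pivot = data[0] = 10; i = -1, j = 8
j→7 (data[7]=3≤10), i→0 (data[0]=10≥10); i<j, swap → [3,16,15,8,11,14,12,10]
j→3 (data[3]=8≤10), i→1 (data[1]=16≥10); i<j, swap → [3,8,15,16,11,14,12,10]
j→1, i→2; i≥j, return j=1. data = [3,8,15,16,11,14,12,10]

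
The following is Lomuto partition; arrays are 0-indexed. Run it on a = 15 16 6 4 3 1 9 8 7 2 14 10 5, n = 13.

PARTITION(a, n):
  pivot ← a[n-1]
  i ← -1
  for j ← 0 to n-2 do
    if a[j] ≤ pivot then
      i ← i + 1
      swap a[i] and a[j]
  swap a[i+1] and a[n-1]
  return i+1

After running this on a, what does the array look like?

4 3 1 2 5 6 9 8 7 15 14 10 16

pivot=5, i=-1
j=0: 15>5, skip
j=1: 16>5, skip
j=2: 6>5, skip
j=3: 4≤5, i=0, swap(0,3) ⇒ 4 16 6 15 3 1 9 8 7 2 14 10 5
j=4: 3≤5, i=1, swap(1,4) ⇒ 4 3 6 15 16 1 9 8 7 2 14 10 5
j=5: 1≤5, i=2, swap(2,5) ⇒ 4 3 1 15 16 6 9 8 7 2 14 10 5
j=6: 9>5, skip
j=7: 8>5, skip
j=8: 7>5, skip
j=9: 2≤5, i=3, swap(3,9) ⇒ 4 3 1 2 16 6 9 8 7 15 14 10 5
j=10: 14>5, skip
j=11: 10>5, skip
swap(4,12) ⇒ 4 3 1 2 5 6 9 8 7 15 14 10 16; return 4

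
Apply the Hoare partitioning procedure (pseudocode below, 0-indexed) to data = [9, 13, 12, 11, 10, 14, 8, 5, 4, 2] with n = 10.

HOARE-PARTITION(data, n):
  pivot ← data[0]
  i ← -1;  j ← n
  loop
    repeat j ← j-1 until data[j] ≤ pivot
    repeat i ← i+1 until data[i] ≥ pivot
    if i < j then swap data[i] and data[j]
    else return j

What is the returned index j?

pivot=9
j stops at 9 (2), i stops at 0 (9); swap ⇒ [2, 13, 12, 11, 10, 14, 8, 5, 4, 9]
j stops at 8 (4), i stops at 1 (13); swap ⇒ [2, 4, 12, 11, 10, 14, 8, 5, 13, 9]
j stops at 7 (5), i stops at 2 (12); swap ⇒ [2, 4, 5, 11, 10, 14, 8, 12, 13, 9]
j stops at 6 (8), i stops at 3 (11); swap ⇒ [2, 4, 5, 8, 10, 14, 11, 12, 13, 9]
j stops at 3, i stops at 4; i≥j ⇒ return 3. data=[2, 4, 5, 8, 10, 14, 11, 12, 13, 9]

3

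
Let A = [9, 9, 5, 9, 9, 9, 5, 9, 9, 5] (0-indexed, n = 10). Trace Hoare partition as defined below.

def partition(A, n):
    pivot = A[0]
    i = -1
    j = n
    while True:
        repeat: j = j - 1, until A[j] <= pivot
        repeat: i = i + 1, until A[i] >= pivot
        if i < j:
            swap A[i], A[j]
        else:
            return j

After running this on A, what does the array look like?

[5, 9, 5, 9, 5, 9, 9, 9, 9, 9]

pivot=9
j stops at 9 (5), i stops at 0 (9); swap ⇒ [5, 9, 5, 9, 9, 9, 5, 9, 9, 9]
j stops at 8 (9), i stops at 1 (9); swap ⇒ [5, 9, 5, 9, 9, 9, 5, 9, 9, 9]
j stops at 7 (9), i stops at 3 (9); swap ⇒ [5, 9, 5, 9, 9, 9, 5, 9, 9, 9]
j stops at 6 (5), i stops at 4 (9); swap ⇒ [5, 9, 5, 9, 5, 9, 9, 9, 9, 9]
j stops at 5, i stops at 5; i≥j ⇒ return 5. A=[5, 9, 5, 9, 5, 9, 9, 9, 9, 9]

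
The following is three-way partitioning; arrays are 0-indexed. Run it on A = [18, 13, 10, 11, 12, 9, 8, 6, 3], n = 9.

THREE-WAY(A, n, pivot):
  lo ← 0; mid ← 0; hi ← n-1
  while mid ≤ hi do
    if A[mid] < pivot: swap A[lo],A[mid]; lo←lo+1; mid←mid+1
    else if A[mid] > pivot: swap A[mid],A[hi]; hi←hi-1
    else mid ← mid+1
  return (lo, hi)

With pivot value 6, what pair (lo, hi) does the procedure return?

(1, 1)

lo=0 mid=0 hi=8
18>6: swap(0,8), hi=7 ⇒ [3, 13, 10, 11, 12, 9, 8, 6, 18]
3<6: swap(0,0), lo=1 mid=1 ⇒ [3, 13, 10, 11, 12, 9, 8, 6, 18]
13>6: swap(1,7), hi=6 ⇒ [3, 6, 10, 11, 12, 9, 8, 13, 18]
6=6: mid=2
10>6: swap(2,6), hi=5 ⇒ [3, 6, 8, 11, 12, 9, 10, 13, 18]
8>6: swap(2,5), hi=4 ⇒ [3, 6, 9, 11, 12, 8, 10, 13, 18]
9>6: swap(2,4), hi=3 ⇒ [3, 6, 12, 11, 9, 8, 10, 13, 18]
12>6: swap(2,3), hi=2 ⇒ [3, 6, 11, 12, 9, 8, 10, 13, 18]
11>6: swap(2,2), hi=1 ⇒ [3, 6, 11, 12, 9, 8, 10, 13, 18]
done. lo=1 hi=1; A=[3, 6, 11, 12, 9, 8, 10, 13, 18]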